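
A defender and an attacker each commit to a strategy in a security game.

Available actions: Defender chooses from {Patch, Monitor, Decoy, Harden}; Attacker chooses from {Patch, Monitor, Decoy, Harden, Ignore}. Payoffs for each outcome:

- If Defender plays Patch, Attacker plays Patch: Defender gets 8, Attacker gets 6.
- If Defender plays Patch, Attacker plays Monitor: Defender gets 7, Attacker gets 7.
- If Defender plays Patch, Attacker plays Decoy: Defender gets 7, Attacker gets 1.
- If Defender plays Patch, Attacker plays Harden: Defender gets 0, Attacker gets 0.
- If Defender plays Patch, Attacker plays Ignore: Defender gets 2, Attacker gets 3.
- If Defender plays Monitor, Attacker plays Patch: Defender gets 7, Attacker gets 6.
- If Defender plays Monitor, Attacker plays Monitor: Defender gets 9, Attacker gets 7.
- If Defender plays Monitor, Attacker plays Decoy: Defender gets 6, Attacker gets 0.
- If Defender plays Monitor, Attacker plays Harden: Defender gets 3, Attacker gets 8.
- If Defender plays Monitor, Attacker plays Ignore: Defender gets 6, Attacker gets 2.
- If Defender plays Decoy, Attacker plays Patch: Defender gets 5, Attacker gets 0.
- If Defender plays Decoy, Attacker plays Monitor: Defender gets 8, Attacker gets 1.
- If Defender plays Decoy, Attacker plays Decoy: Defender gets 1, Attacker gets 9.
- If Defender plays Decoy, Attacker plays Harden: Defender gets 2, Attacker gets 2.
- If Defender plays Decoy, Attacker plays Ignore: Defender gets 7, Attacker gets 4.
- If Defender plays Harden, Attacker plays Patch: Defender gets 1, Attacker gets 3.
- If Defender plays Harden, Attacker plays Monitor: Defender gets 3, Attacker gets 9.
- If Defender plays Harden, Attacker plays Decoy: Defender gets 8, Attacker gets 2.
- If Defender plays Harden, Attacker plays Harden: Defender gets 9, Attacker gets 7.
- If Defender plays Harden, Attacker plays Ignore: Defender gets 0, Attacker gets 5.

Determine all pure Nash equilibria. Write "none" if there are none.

(Patch, Patch): Attacker can switch to Monitor (6 → 7). Not NE.
(Patch, Monitor): Defender can switch to Monitor (7 → 9). Not NE.
(Patch, Decoy): Defender can switch to Harden (7 → 8). Not NE.
(Patch, Harden): Defender can switch to Monitor (0 → 3). Not NE.
(Patch, Ignore): Defender can switch to Monitor (2 → 6). Not NE.
(Monitor, Patch): Defender can switch to Patch (7 → 8). Not NE.
(Monitor, Monitor): Attacker can switch to Harden (7 → 8). Not NE.
(Monitor, Decoy): Defender can switch to Patch (6 → 7). Not NE.
(The remaining 12 profiles each have a profitable deviation by the same check.)

No pure-strategy Nash equilibrium.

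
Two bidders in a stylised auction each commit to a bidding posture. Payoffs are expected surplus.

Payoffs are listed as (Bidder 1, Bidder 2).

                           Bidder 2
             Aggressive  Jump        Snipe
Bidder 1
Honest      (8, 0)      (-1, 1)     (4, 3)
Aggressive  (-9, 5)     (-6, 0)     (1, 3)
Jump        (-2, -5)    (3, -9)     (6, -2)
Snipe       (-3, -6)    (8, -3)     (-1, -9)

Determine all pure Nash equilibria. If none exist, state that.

For each player, find the best response to each opponent profile; mutual best responses are the pure NE.
Bidder 1 against Aggressive: payoffs 8, -9, -2, -3 → best response Honest.
Bidder 1 against Jump: payoffs -1, -6, 3, 8 → best response Snipe.
Bidder 1 against Snipe: payoffs 4, 1, 6, -1 → best response Jump.
Bidder 2 against Honest: payoffs 0, 1, 3 → best response Snipe.
Bidder 2 against Aggressive: payoffs 5, 0, 3 → best response Aggressive.
Bidder 2 against Jump: payoffs -5, -9, -2 → best response Snipe.
Bidder 2 against Snipe: payoffs -6, -3, -9 → best response Jump.
Mutual best responses: (Jump, Snipe); (Snipe, Jump).

Pure-strategy Nash equilibria: (Jump, Snipe), (Snipe, Jump)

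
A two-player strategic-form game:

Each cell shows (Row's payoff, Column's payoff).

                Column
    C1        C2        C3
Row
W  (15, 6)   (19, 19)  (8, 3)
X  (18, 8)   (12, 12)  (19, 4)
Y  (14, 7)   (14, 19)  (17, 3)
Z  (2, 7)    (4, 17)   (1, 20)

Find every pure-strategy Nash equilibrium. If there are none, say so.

Row against C1: payoffs 15, 18, 14, 2 → best response X.
Row against C2: payoffs 19, 12, 14, 4 → best response W.
Row against C3: payoffs 8, 19, 17, 1 → best response X.
Column against W: payoffs 6, 19, 3 → best response C2.
Column against X: payoffs 8, 12, 4 → best response C2.
Column against Y: payoffs 7, 19, 3 → best response C2.
Column against Z: payoffs 7, 17, 20 → best response C3.
Mutual best responses: (W, C2).

The unique pure-strategy Nash equilibrium is (W, C2).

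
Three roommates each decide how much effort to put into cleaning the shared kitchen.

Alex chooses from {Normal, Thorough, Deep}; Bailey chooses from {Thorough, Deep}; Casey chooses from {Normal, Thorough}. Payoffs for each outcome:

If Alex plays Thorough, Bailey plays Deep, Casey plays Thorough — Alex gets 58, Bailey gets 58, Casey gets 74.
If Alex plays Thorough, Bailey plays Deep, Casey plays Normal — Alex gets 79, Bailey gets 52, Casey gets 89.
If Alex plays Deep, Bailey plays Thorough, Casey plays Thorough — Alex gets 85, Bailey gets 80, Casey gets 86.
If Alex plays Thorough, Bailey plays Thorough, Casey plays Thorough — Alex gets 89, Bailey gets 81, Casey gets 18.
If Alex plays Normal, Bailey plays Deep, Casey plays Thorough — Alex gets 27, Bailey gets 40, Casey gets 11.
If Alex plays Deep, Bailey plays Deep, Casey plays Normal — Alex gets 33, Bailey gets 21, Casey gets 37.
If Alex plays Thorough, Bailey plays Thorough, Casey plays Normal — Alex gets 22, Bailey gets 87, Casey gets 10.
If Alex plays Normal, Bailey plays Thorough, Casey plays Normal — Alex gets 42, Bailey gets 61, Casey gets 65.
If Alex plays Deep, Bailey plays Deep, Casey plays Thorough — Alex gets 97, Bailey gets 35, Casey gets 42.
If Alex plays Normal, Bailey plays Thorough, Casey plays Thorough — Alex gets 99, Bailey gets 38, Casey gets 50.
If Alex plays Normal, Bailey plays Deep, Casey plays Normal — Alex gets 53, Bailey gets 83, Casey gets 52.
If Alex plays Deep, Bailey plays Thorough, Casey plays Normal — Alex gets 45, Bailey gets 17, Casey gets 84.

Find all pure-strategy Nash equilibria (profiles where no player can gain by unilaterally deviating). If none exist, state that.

(Normal, Thorough, Normal): Alex can switch to Deep (42 → 45). Not NE.
(Normal, Thorough, Thorough): Bailey can switch to Deep (38 → 40). Not NE.
(Normal, Deep, Normal): Alex can switch to Thorough (53 → 79). Not NE.
(Normal, Deep, Thorough): Alex can switch to Thorough (27 → 58). Not NE.
(Thorough, Thorough, Normal): Alex can switch to Normal (22 → 42). Not NE.
(Thorough, Thorough, Thorough): Alex can switch to Normal (89 → 99). Not NE.
(Thorough, Deep, Normal): Bailey can switch to Thorough (52 → 87). Not NE.
(Thorough, Deep, Thorough): Alex can switch to Deep (58 → 97). Not NE.
(The remaining 4 profiles each have a profitable deviation by the same check.)

This game has no pure Nash equilibrium.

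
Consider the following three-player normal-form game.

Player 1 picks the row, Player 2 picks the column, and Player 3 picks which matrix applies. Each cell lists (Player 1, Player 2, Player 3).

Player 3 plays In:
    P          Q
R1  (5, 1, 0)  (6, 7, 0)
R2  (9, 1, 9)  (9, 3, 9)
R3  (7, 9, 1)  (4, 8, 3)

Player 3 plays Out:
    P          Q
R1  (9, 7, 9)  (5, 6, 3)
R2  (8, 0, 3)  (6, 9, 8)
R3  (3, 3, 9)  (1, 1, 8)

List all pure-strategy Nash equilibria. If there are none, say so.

For each player, find the best response to each opponent profile; mutual best responses are the pure NE.
Player 1 against (P, In): payoffs 5, 9, 7 → best response R2.
Player 1 against (P, Out): payoffs 9, 8, 3 → best response R1.
Player 1 against (Q, In): payoffs 6, 9, 4 → best response R2.
Player 1 against (Q, Out): payoffs 5, 6, 1 → best response R2.
Player 2 against (R1, In): payoffs 1, 7 → best response Q.
Player 2 against (R1, Out): payoffs 7, 6 → best response P.
Player 2 against (R2, In): payoffs 1, 3 → best response Q.
Player 2 against (R2, Out): payoffs 0, 9 → best response Q.
Player 2 against (R3, In): payoffs 9, 8 → best response P.
Player 2 against (R3, Out): payoffs 3, 1 → best response P.
Player 3 against (R1, P): payoffs 0, 9 → best response Out.
Player 3 against (R1, Q): payoffs 0, 3 → best response Out.
Player 3 against (R2, P): payoffs 9, 3 → best response In.
Player 3 against (R2, Q): payoffs 9, 8 → best response In.
Player 3 against (R3, P): payoffs 1, 9 → best response Out.
Player 3 against (R3, Q): payoffs 3, 8 → best response Out.
Mutual best responses: (R1, P, Out); (R2, Q, In).

The pure Nash equilibria are (R1, P, Out) and (R2, Q, In).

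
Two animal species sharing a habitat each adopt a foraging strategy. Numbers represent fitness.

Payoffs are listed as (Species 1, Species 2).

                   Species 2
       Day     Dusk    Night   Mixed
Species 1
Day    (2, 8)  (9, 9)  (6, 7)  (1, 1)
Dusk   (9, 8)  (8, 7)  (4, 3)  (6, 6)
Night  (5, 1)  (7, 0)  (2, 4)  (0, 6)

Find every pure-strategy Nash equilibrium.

Pure-strategy Nash equilibria: (Day, Dusk); (Dusk, Day)

Species 1 against Day: payoffs 2, 9, 5 → best response Dusk.
Species 1 against Dusk: payoffs 9, 8, 7 → best response Day.
Species 1 against Night: payoffs 6, 4, 2 → best response Day.
Species 1 against Mixed: payoffs 1, 6, 0 → best response Dusk.
Species 2 against Day: payoffs 8, 9, 7, 1 → best response Dusk.
Species 2 against Dusk: payoffs 8, 7, 3, 6 → best response Day.
Species 2 against Night: payoffs 1, 0, 4, 6 → best response Mixed.
Mutual best responses: (Day, Dusk); (Dusk, Day).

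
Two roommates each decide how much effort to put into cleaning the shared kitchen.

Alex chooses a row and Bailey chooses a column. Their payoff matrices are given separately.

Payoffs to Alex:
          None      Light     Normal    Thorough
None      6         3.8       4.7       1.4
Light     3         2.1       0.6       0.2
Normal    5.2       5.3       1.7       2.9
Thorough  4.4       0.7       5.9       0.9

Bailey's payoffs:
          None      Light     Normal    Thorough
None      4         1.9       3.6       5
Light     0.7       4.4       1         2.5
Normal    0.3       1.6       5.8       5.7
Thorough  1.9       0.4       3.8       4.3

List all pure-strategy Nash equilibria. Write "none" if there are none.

(None, None): Bailey can switch to Thorough (4 → 5). Not NE.
(None, Light): Alex can switch to Normal (3.8 → 5.3). Not NE.
(None, Normal): Alex can switch to Thorough (4.7 → 5.9). Not NE.
(None, Thorough): Alex can switch to Normal (1.4 → 2.9). Not NE.
(Light, None): Alex can switch to None (3 → 6). Not NE.
(Light, Light): Alex can switch to None (2.1 → 3.8). Not NE.
(Light, Normal): Alex can switch to None (0.6 → 4.7). Not NE.
(Light, Thorough): Alex can switch to None (0.2 → 1.4). Not NE.
(The remaining 8 profiles each have a profitable deviation by the same check.)

This game has no pure Nash equilibrium.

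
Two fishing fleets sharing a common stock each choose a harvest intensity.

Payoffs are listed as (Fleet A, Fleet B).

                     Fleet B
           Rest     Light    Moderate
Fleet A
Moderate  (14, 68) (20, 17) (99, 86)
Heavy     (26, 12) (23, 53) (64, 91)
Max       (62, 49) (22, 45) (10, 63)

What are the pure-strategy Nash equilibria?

(Moderate, Rest): Fleet A can switch to Heavy (14 → 26). Not NE.
(Moderate, Light): Fleet A can switch to Heavy (20 → 23). Not NE.
(Moderate, Moderate): Fleet A gets 99, best alternative 64; Fleet B gets 86, best alternative 68. No profitable deviation — NE.
(Heavy, Rest): Fleet A can switch to Max (26 → 62). Not NE.
(Heavy, Light): Fleet B can switch to Moderate (53 → 91). Not NE.
(Heavy, Moderate): Fleet A can switch to Moderate (64 → 99). Not NE.
(Max, Rest): Fleet B can switch to Moderate (49 → 63). Not NE.
(The remaining 2 profiles each have a profitable deviation by the same check.)

The unique pure-strategy Nash equilibrium is (Moderate, Moderate).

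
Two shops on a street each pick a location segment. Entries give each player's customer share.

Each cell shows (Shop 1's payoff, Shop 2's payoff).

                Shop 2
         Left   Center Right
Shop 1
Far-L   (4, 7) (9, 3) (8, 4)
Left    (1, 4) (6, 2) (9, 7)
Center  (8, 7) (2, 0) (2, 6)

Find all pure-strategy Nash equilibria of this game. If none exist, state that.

Pure-strategy Nash equilibria: (Left, Right) and (Center, Left)

For each strategy profile, look for a profitable unilateral deviation.
(Far-L, Left): Shop 1 can switch to Center (4 → 8). Not NE.
(Far-L, Center): Shop 2 can switch to Left (3 → 7). Not NE.
(Far-L, Right): Shop 1 can switch to Left (8 → 9). Not NE.
(Left, Left): Shop 1 can switch to Far-L (1 → 4). Not NE.
(Left, Center): Shop 1 can switch to Far-L (6 → 9). Not NE.
(Left, Right): Shop 1 gets 9, best alternative 8; Shop 2 gets 7, best alternative 4. No profitable deviation — NE.
(Center, Left): Shop 1 gets 8, best alternative 4; Shop 2 gets 7, best alternative 6. No profitable deviation — NE.
(Center, Center): Shop 1 can switch to Far-L (2 → 9). Not NE.
(Center, Right): Shop 1 can switch to Far-L (2 → 8). Not NE.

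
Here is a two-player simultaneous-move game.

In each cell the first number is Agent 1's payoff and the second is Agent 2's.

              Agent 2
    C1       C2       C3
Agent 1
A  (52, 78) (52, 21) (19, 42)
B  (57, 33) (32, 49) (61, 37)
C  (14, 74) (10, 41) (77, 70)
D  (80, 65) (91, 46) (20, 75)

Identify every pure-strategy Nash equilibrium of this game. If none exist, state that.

Agent 1 against C1: payoffs 52, 57, 14, 80 → best response D.
Agent 1 against C2: payoffs 52, 32, 10, 91 → best response D.
Agent 1 against C3: payoffs 19, 61, 77, 20 → best response C.
Agent 2 against A: payoffs 78, 21, 42 → best response C1.
Agent 2 against B: payoffs 33, 49, 37 → best response C2.
Agent 2 against C: payoffs 74, 41, 70 → best response C1.
Agent 2 against D: payoffs 65, 46, 75 → best response C3.
No profile is a mutual best response for all players.

none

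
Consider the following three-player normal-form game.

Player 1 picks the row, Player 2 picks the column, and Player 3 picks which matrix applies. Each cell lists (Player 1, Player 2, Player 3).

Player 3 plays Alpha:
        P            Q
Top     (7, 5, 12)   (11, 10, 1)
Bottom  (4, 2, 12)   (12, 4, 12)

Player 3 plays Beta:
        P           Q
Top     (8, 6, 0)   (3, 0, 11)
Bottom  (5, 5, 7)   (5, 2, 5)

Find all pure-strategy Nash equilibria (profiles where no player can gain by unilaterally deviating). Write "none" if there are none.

Player 1 against (P, Alpha): payoffs 7, 4 → best response Top.
Player 1 against (P, Beta): payoffs 8, 5 → best response Top.
Player 1 against (Q, Alpha): payoffs 11, 12 → best response Bottom.
Player 1 against (Q, Beta): payoffs 3, 5 → best response Bottom.
Player 2 against (Top, Alpha): payoffs 5, 10 → best response Q.
Player 2 against (Top, Beta): payoffs 6, 0 → best response P.
Player 2 against (Bottom, Alpha): payoffs 2, 4 → best response Q.
Player 2 against (Bottom, Beta): payoffs 5, 2 → best response P.
Player 3 against (Top, P): payoffs 12, 0 → best response Alpha.
Player 3 against (Top, Q): payoffs 1, 11 → best response Beta.
Player 3 against (Bottom, P): payoffs 12, 7 → best response Alpha.
Player 3 against (Bottom, Q): payoffs 12, 5 → best response Alpha.
Mutual best responses: (Bottom, Q, Alpha).

(Bottom, Q, Alpha)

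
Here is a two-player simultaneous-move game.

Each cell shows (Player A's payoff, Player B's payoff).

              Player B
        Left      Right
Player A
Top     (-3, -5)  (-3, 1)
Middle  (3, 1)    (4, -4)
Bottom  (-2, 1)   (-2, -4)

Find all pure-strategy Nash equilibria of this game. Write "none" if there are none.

Check each profile: it is a Nash equilibrium iff no player can strictly gain by switching unilaterally.
(Top, Left): Player A can switch to Middle (-3 → 3). Not NE.
(Top, Right): Player A can switch to Middle (-3 → 4). Not NE.
(Middle, Left): Player A gets 3, best alternative -2; Player B gets 1, best alternative -4. No profitable deviation — NE.
(Middle, Right): Player B can switch to Left (-4 → 1). Not NE.
(Bottom, Left): Player A can switch to Middle (-2 → 3). Not NE.
(Bottom, Right): Player A can switch to Middle (-2 → 4). Not NE.

Pure NE: (Middle, Left)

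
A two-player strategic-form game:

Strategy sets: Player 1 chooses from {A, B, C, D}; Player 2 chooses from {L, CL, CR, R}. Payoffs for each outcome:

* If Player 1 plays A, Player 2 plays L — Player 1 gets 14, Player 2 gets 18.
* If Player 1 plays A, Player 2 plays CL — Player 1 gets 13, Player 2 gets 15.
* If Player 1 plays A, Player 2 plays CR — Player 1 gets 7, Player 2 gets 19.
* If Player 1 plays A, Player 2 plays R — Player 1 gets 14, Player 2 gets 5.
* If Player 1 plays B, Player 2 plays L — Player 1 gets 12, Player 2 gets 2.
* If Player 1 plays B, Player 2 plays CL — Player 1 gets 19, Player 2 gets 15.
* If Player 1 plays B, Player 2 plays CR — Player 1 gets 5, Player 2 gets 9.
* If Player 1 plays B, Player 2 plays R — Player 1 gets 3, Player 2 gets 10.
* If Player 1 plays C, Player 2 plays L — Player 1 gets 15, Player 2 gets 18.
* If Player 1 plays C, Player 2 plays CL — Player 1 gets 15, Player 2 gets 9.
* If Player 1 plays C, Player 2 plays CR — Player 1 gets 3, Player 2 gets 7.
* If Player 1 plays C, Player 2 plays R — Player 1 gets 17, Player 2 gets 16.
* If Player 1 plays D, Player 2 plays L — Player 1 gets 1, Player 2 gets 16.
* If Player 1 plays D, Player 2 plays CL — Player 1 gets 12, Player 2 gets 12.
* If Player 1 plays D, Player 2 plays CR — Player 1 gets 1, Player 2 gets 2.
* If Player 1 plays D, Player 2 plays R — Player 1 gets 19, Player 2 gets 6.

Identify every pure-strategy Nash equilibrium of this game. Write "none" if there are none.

The pure Nash equilibria are (A, CR); (B, CL); (C, L).

Check each profile: it is a Nash equilibrium iff no player can strictly gain by switching unilaterally.
(A, L): Player 1 can switch to C (14 → 15). Not NE.
(A, CL): Player 1 can switch to B (13 → 19). Not NE.
(A, CR): Player 1 gets 7, best alternative 5; Player 2 gets 19, best alternative 18. No profitable deviation — NE.
(A, R): Player 1 can switch to C (14 → 17). Not NE.
(B, L): Player 1 can switch to A (12 → 14). Not NE.
(B, CL): Player 1 gets 19, best alternative 15; Player 2 gets 15, best alternative 10. No profitable deviation — NE.
(B, CR): Player 1 can switch to A (5 → 7). Not NE.
(B, R): Player 1 can switch to A (3 → 14). Not NE.
(C, L): Player 1 gets 15, best alternative 14; Player 2 gets 18, best alternative 16. No profitable deviation — NE.
(C, CL): Player 1 can switch to B (15 → 19). Not NE.
(C, CR): Player 1 can switch to A (3 → 7). Not NE.
(C, R): Player 1 can switch to D (17 → 19). Not NE.
(D, L): Player 1 can switch to A (1 → 14). Not NE.
(The remaining 3 profiles each have a profitable deviation by the same check.)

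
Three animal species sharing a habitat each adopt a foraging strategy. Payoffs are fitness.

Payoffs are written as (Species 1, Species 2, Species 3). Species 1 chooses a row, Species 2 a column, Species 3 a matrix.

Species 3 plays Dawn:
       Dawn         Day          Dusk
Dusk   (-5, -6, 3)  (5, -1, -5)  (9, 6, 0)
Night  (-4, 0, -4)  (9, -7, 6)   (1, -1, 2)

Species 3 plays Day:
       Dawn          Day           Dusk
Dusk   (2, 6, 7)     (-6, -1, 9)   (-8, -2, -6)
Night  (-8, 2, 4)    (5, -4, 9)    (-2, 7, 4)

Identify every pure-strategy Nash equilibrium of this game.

Species 1 against (Dawn, Dawn): payoffs -5, -4 → best response Night.
Species 1 against (Dawn, Day): payoffs 2, -8 → best response Dusk.
Species 1 against (Day, Dawn): payoffs 5, 9 → best response Night.
Species 1 against (Day, Day): payoffs -6, 5 → best response Night.
Species 1 against (Dusk, Dawn): payoffs 9, 1 → best response Dusk.
Species 1 against (Dusk, Day): payoffs -8, -2 → best response Night.
Species 2 against (Dusk, Dawn): payoffs -6, -1, 6 → best response Dusk.
Species 2 against (Dusk, Day): payoffs 6, -1, -2 → best response Dawn.
Species 2 against (Night, Dawn): payoffs 0, -7, -1 → best response Dawn.
Species 2 against (Night, Day): payoffs 2, -4, 7 → best response Dusk.
Species 3 against (Dusk, Dawn): payoffs 3, 7 → best response Day.
Species 3 against (Dusk, Day): payoffs -5, 9 → best response Day.
Species 3 against (Dusk, Dusk): payoffs 0, -6 → best response Dawn.
Species 3 against (Night, Dawn): payoffs -4, 4 → best response Day.
Species 3 against (Night, Day): payoffs 6, 9 → best response Day.
Species 3 against (Night, Dusk): payoffs 2, 4 → best response Day.
Mutual best responses: (Dusk, Dawn, Day); (Dusk, Dusk, Dawn); (Night, Dusk, Day).

Pure-strategy Nash equilibria: (Dusk, Dawn, Day) and (Dusk, Dusk, Dawn) and (Night, Dusk, Day)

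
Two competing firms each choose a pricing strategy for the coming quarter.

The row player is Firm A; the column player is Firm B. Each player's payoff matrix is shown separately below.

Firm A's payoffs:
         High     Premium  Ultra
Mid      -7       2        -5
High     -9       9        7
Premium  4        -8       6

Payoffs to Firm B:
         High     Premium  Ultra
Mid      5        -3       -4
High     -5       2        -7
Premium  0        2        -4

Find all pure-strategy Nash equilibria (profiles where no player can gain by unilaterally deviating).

Pure NE: (High, Premium)

(Mid, High): Firm A can switch to Premium (-7 → 4). Not NE.
(Mid, Premium): Firm A can switch to High (2 → 9). Not NE.
(Mid, Ultra): Firm A can switch to High (-5 → 7). Not NE.
(High, High): Firm A can switch to Mid (-9 → -7). Not NE.
(High, Premium): Firm A gets 9, best alternative 2; Firm B gets 2, best alternative -5. No profitable deviation — NE.
(High, Ultra): Firm B can switch to High (-7 → -5). Not NE.
(Premium, High): Firm B can switch to Premium (0 → 2). Not NE.
(Premium, Premium): Firm A can switch to Mid (-8 → 2). Not NE.
(Premium, Ultra): Firm A can switch to High (6 → 7). Not NE.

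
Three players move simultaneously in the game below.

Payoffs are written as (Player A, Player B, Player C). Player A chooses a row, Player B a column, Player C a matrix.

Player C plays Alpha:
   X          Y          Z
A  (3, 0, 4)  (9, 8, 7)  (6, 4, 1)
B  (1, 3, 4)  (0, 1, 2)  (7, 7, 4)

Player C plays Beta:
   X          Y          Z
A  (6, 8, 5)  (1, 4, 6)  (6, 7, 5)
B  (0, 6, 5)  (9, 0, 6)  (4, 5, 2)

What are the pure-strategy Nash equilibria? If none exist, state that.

(A, X, Alpha): Player B can switch to Y (0 → 8). Not NE.
(A, X, Beta): Player A gets 6, best alternative 0; Player B gets 8, best alternative 7; Player C gets 5, best alternative 4. No profitable deviation — NE.
(A, Y, Alpha): Player A gets 9, best alternative 0; Player B gets 8, best alternative 4; Player C gets 7, best alternative 6. No profitable deviation — NE.
(A, Y, Beta): Player A can switch to B (1 → 9). Not NE.
(A, Z, Alpha): Player A can switch to B (6 → 7). Not NE.
(A, Z, Beta): Player B can switch to X (7 → 8). Not NE.
(B, X, Alpha): Player A can switch to A (1 → 3). Not NE.
(B, X, Beta): Player A can switch to A (0 → 6). Not NE.
(B, Y, Alpha): Player A can switch to A (0 → 9). Not NE.
(B, Y, Beta): Player B can switch to X (0 → 6). Not NE.
(B, Z, Alpha): Player A gets 7, best alternative 6; Player B gets 7, best alternative 3; Player C gets 4, best alternative 2. No profitable deviation — NE.
(The remaining 1 profile has a profitable deviation by the same check.)

(A, X, Beta) and (A, Y, Alpha) and (B, Z, Alpha)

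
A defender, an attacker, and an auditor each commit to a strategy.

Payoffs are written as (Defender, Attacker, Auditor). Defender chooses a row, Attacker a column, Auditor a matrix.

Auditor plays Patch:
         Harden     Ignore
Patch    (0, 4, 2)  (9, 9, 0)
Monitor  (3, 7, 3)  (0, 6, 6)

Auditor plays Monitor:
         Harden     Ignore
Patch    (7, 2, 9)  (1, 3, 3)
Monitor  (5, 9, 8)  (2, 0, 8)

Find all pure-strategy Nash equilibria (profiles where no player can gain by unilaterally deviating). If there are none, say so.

No pure-strategy Nash equilibrium.

Defender against (Harden, Patch): payoffs 0, 3 → best response Monitor.
Defender against (Harden, Monitor): payoffs 7, 5 → best response Patch.
Defender against (Ignore, Patch): payoffs 9, 0 → best response Patch.
Defender against (Ignore, Monitor): payoffs 1, 2 → best response Monitor.
Attacker against (Patch, Patch): payoffs 4, 9 → best response Ignore.
Attacker against (Patch, Monitor): payoffs 2, 3 → best response Ignore.
Attacker against (Monitor, Patch): payoffs 7, 6 → best response Harden.
Attacker against (Monitor, Monitor): payoffs 9, 0 → best response Harden.
Auditor against (Patch, Harden): payoffs 2, 9 → best response Monitor.
Auditor against (Patch, Ignore): payoffs 0, 3 → best response Monitor.
Auditor against (Monitor, Harden): payoffs 3, 8 → best response Monitor.
Auditor against (Monitor, Ignore): payoffs 6, 8 → best response Monitor.
No profile is a mutual best response for all players.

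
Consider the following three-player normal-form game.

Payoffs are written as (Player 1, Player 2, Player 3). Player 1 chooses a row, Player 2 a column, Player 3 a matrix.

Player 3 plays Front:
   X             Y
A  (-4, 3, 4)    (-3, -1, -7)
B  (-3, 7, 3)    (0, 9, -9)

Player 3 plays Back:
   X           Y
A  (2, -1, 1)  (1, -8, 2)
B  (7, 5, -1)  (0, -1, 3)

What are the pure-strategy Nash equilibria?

Player 1 against (X, Front): payoffs -4, -3 → best response B.
Player 1 against (X, Back): payoffs 2, 7 → best response B.
Player 1 against (Y, Front): payoffs -3, 0 → best response B.
Player 1 against (Y, Back): payoffs 1, 0 → best response A.
Player 2 against (A, Front): payoffs 3, -1 → best response X.
Player 2 against (A, Back): payoffs -1, -8 → best response X.
Player 2 against (B, Front): payoffs 7, 9 → best response Y.
Player 2 against (B, Back): payoffs 5, -1 → best response X.
Player 3 against (A, X): payoffs 4, 1 → best response Front.
Player 3 against (A, Y): payoffs -7, 2 → best response Back.
Player 3 against (B, X): payoffs 3, -1 → best response Front.
Player 3 against (B, Y): payoffs -9, 3 → best response Back.
No profile is a mutual best response for all players.

No pure-strategy Nash equilibrium.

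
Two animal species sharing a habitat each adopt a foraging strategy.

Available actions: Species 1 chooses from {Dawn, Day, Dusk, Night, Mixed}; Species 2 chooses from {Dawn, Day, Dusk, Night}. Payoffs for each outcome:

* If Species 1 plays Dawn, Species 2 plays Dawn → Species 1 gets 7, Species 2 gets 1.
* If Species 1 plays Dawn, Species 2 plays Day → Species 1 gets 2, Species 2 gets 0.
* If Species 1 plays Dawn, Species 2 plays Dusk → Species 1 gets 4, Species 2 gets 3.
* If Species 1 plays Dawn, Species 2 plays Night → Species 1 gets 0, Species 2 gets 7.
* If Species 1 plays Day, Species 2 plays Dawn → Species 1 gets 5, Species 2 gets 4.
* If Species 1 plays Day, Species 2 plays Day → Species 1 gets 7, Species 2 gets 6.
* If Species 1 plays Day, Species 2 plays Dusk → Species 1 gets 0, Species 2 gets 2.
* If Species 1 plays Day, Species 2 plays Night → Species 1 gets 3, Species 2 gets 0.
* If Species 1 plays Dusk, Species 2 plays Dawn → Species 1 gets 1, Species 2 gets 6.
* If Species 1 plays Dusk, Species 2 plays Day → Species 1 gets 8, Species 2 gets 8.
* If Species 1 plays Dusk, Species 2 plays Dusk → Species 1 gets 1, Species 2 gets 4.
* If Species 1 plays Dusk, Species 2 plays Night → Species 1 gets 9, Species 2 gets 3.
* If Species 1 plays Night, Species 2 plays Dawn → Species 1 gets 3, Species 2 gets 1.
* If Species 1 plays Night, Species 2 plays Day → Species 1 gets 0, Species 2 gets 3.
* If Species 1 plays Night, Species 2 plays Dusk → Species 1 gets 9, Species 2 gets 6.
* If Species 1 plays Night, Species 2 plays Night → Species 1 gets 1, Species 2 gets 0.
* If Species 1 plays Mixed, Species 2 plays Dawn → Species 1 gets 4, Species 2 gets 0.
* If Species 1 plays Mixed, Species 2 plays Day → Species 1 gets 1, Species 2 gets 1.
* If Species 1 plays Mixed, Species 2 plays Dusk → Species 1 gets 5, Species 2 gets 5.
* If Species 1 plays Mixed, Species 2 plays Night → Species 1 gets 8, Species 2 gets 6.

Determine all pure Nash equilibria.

For each strategy profile, look for a profitable unilateral deviation.
(Dawn, Dawn): Species 2 can switch to Dusk (1 → 3). Not NE.
(Dawn, Day): Species 1 can switch to Day (2 → 7). Not NE.
(Dawn, Dusk): Species 1 can switch to Night (4 → 9). Not NE.
(Dawn, Night): Species 1 can switch to Day (0 → 3). Not NE.
(Day, Dawn): Species 1 can switch to Dawn (5 → 7). Not NE.
(Day, Day): Species 1 can switch to Dusk (7 → 8). Not NE.
(Day, Dusk): Species 1 can switch to Dawn (0 → 4). Not NE.
(Day, Night): Species 1 can switch to Dusk (3 → 9). Not NE.
(Dusk, Dawn): Species 1 can switch to Dawn (1 → 7). Not NE.
(Dusk, Day): Species 1 gets 8, best alternative 7; Species 2 gets 8, best alternative 6. No profitable deviation — NE.
(Dusk, Dusk): Species 1 can switch to Dawn (1 → 4). Not NE.
(Night, Dusk): Species 1 gets 9, best alternative 5; Species 2 gets 6, best alternative 3. No profitable deviation — NE.
(The remaining 8 profiles each have a profitable deviation by the same check.)

The pure Nash equilibria are (Dusk, Day) and (Night, Dusk).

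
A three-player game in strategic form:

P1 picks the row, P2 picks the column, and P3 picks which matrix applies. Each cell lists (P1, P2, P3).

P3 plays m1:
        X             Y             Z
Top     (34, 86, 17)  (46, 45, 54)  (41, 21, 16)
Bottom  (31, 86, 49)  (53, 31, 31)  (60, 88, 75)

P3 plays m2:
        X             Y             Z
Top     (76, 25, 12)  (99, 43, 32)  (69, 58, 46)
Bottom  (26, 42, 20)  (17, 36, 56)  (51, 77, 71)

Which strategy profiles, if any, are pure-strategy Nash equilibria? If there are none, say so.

(Top, X, m1): P1 gets 34, best alternative 31; P2 gets 86, best alternative 45; P3 gets 17, best alternative 12. No profitable deviation — NE.
(Top, X, m2): P2 can switch to Y (25 → 43). Not NE.
(Top, Y, m1): P1 can switch to Bottom (46 → 53). Not NE.
(Top, Y, m2): P2 can switch to Z (43 → 58). Not NE.
(Top, Z, m1): P1 can switch to Bottom (41 → 60). Not NE.
(Top, Z, m2): P1 gets 69, best alternative 51; P2 gets 58, best alternative 43; P3 gets 46, best alternative 16. No profitable deviation — NE.
(Bottom, X, m1): P1 can switch to Top (31 → 34). Not NE.
(Bottom, X, m2): P1 can switch to Top (26 → 76). Not NE.
(Bottom, Y, m1): P2 can switch to X (31 → 86). Not NE.
(Bottom, Y, m2): P1 can switch to Top (17 → 99). Not NE.
(Bottom, Z, m1): P1 gets 60, best alternative 41; P2 gets 88, best alternative 86; P3 gets 75, best alternative 71. No profitable deviation — NE.
(The remaining 1 profile has a profitable deviation by the same check.)

The pure Nash equilibria are (Top, X, m1), (Top, Z, m2), (Bottom, Z, m1).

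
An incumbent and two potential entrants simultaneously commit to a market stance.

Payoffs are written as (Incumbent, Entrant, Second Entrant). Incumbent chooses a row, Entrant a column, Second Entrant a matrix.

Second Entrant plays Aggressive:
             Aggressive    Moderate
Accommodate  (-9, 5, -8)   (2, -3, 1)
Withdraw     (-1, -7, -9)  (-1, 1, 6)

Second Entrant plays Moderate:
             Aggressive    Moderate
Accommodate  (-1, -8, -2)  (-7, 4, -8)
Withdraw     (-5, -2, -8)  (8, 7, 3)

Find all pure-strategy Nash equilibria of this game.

No pure-strategy Nash equilibrium.

Incumbent against (Aggressive, Aggressive): payoffs -9, -1 → best response Withdraw.
Incumbent against (Aggressive, Moderate): payoffs -1, -5 → best response Accommodate.
Incumbent against (Moderate, Aggressive): payoffs 2, -1 → best response Accommodate.
Incumbent against (Moderate, Moderate): payoffs -7, 8 → best response Withdraw.
Entrant against (Accommodate, Aggressive): payoffs 5, -3 → best response Aggressive.
Entrant against (Accommodate, Moderate): payoffs -8, 4 → best response Moderate.
Entrant against (Withdraw, Aggressive): payoffs -7, 1 → best response Moderate.
Entrant against (Withdraw, Moderate): payoffs -2, 7 → best response Moderate.
Second Entrant against (Accommodate, Aggressive): payoffs -8, -2 → best response Moderate.
Second Entrant against (Accommodate, Moderate): payoffs 1, -8 → best response Aggressive.
Second Entrant against (Withdraw, Aggressive): payoffs -9, -8 → best response Moderate.
Second Entrant against (Withdraw, Moderate): payoffs 6, 3 → best response Aggressive.
No profile is a mutual best response for all players.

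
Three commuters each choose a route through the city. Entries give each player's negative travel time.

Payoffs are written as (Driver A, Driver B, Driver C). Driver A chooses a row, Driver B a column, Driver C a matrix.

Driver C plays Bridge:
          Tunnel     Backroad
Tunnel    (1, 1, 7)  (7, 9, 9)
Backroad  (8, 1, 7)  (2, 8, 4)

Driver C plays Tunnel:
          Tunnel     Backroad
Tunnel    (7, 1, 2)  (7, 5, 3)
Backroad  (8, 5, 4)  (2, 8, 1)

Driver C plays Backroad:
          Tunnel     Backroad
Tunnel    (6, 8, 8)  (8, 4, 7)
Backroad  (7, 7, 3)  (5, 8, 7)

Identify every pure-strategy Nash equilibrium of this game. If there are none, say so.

Driver A against (Tunnel, Bridge): payoffs 1, 8 → best response Backroad.
Driver A against (Tunnel, Tunnel): payoffs 7, 8 → best response Backroad.
Driver A against (Tunnel, Backroad): payoffs 6, 7 → best response Backroad.
Driver A against (Backroad, Bridge): payoffs 7, 2 → best response Tunnel.
Driver A against (Backroad, Tunnel): payoffs 7, 2 → best response Tunnel.
Driver A against (Backroad, Backroad): payoffs 8, 5 → best response Tunnel.
Driver B against (Tunnel, Bridge): payoffs 1, 9 → best response Backroad.
Driver B against (Tunnel, Tunnel): payoffs 1, 5 → best response Backroad.
Driver B against (Tunnel, Backroad): payoffs 8, 4 → best response Tunnel.
Driver B against (Backroad, Bridge): payoffs 1, 8 → best response Backroad.
Driver B against (Backroad, Tunnel): payoffs 5, 8 → best response Backroad.
Driver B against (Backroad, Backroad): payoffs 7, 8 → best response Backroad.
Driver C against (Tunnel, Tunnel): payoffs 7, 2, 8 → best response Backroad.
Driver C against (Tunnel, Backroad): payoffs 9, 3, 7 → best response Bridge.
Driver C against (Backroad, Tunnel): payoffs 7, 4, 3 → best response Bridge.
Driver C against (Backroad, Backroad): payoffs 4, 1, 7 → best response Backroad.
Mutual best responses: (Tunnel, Backroad, Bridge).

The unique pure-strategy Nash equilibrium is (Tunnel, Backroad, Bridge).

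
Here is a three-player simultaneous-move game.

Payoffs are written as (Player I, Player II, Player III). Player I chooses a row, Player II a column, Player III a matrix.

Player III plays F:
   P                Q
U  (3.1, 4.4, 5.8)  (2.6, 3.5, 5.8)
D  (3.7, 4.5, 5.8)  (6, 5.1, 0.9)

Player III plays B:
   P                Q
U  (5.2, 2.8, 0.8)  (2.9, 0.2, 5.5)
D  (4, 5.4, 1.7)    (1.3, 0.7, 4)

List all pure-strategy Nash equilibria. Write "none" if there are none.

Mark each player's best response to every combination of opponents' strategies; a profile where every player is best-responding is a pure Nash equilibrium.
Player I against (P, F): payoffs 3.1, 3.7 → best response D.
Player I against (P, B): payoffs 5.2, 4 → best response U.
Player I against (Q, F): payoffs 2.6, 6 → best response D.
Player I against (Q, B): payoffs 2.9, 1.3 → best response U.
Player II against (U, F): payoffs 4.4, 3.5 → best response P.
Player II against (U, B): payoffs 2.8, 0.2 → best response P.
Player II against (D, F): payoffs 4.5, 5.1 → best response Q.
Player II against (D, B): payoffs 5.4, 0.7 → best response P.
Player III against (U, P): payoffs 5.8, 0.8 → best response F.
Player III against (U, Q): payoffs 5.8, 5.5 → best response F.
Player III against (D, P): payoffs 5.8, 1.7 → best response F.
Player III against (D, Q): payoffs 0.9, 4 → best response B.
No profile is a mutual best response for all players.

There is no pure-strategy Nash equilibrium.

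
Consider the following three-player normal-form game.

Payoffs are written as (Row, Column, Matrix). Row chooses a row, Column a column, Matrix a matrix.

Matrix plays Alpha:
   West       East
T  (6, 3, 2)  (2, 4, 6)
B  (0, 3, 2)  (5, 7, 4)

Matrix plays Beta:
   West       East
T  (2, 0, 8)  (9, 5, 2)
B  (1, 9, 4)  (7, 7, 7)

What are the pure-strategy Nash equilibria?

There is no pure-strategy Nash equilibrium.

(T, West, Alpha): Column can switch to East (3 → 4). Not NE.
(T, West, Beta): Column can switch to East (0 → 5). Not NE.
(T, East, Alpha): Row can switch to B (2 → 5). Not NE.
(T, East, Beta): Matrix can switch to Alpha (2 → 6). Not NE.
(B, West, Alpha): Row can switch to T (0 → 6). Not NE.
(B, West, Beta): Row can switch to T (1 → 2). Not NE.
(B, East, Alpha): Matrix can switch to Beta (4 → 7). Not NE.
(B, East, Beta): Row can switch to T (7 → 9). Not NE.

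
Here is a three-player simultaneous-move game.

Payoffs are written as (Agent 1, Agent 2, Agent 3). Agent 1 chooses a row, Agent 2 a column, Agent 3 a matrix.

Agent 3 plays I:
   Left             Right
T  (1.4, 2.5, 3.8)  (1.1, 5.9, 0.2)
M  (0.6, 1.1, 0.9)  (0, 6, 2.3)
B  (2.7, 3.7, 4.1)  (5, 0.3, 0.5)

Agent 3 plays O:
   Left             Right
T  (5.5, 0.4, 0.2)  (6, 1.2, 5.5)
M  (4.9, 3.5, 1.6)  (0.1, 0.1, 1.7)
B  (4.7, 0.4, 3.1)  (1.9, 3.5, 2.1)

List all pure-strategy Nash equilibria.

For each player, find the best response to each opponent profile; mutual best responses are the pure NE.
Agent 1 against (Left, I): payoffs 1.4, 0.6, 2.7 → best response B.
Agent 1 against (Left, O): payoffs 5.5, 4.9, 4.7 → best response T.
Agent 1 against (Right, I): payoffs 1.1, 0, 5 → best response B.
Agent 1 against (Right, O): payoffs 6, 0.1, 1.9 → best response T.
Agent 2 against (T, I): payoffs 2.5, 5.9 → best response Right.
Agent 2 against (T, O): payoffs 0.4, 1.2 → best response Right.
Agent 2 against (M, I): payoffs 1.1, 6 → best response Right.
Agent 2 against (M, O): payoffs 3.5, 0.1 → best response Left.
Agent 2 against (B, I): payoffs 3.7, 0.3 → best response Left.
Agent 2 against (B, O): payoffs 0.4, 3.5 → best response Right.
Agent 3 against (T, Left): payoffs 3.8, 0.2 → best response I.
Agent 3 against (T, Right): payoffs 0.2, 5.5 → best response O.
Agent 3 against (M, Left): payoffs 0.9, 1.6 → best response O.
Agent 3 against (M, Right): payoffs 2.3, 1.7 → best response I.
Agent 3 against (B, Left): payoffs 4.1, 3.1 → best response I.
Agent 3 against (B, Right): payoffs 0.5, 2.1 → best response O.
Mutual best responses: (T, Right, O); (B, Left, I).

(T, Right, O) and (B, Left, I)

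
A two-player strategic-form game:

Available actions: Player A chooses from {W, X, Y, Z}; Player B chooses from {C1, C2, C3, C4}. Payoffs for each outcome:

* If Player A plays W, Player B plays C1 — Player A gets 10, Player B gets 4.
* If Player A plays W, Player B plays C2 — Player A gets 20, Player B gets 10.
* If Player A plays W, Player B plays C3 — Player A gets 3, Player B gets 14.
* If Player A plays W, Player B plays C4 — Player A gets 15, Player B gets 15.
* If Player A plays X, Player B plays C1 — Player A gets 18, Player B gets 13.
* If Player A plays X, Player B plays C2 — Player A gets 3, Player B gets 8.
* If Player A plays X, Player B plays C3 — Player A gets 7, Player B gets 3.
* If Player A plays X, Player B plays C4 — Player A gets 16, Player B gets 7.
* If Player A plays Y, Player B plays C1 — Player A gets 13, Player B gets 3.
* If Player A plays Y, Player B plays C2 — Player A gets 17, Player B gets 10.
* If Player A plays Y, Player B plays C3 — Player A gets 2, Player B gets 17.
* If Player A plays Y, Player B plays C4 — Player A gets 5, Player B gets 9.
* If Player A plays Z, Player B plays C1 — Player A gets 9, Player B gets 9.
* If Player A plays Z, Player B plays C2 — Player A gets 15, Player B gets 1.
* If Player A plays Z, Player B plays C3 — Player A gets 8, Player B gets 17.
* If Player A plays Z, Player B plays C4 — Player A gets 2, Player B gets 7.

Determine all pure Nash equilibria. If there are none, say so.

Pure-strategy Nash equilibria: (X, C1) and (Z, C3)

Check each profile: it is a Nash equilibrium iff no player can strictly gain by switching unilaterally.
(W, C1): Player A can switch to X (10 → 18). Not NE.
(W, C2): Player B can switch to C3 (10 → 14). Not NE.
(W, C3): Player A can switch to X (3 → 7). Not NE.
(W, C4): Player A can switch to X (15 → 16). Not NE.
(X, C1): Player A gets 18, best alternative 13; Player B gets 13, best alternative 8. No profitable deviation — NE.
(X, C2): Player A can switch to W (3 → 20). Not NE.
(X, C3): Player A can switch to Z (7 → 8). Not NE.
(Z, C3): Player A gets 8, best alternative 7; Player B gets 17, best alternative 9. No profitable deviation — NE.
(The remaining 8 profiles each have a profitable deviation by the same check.)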